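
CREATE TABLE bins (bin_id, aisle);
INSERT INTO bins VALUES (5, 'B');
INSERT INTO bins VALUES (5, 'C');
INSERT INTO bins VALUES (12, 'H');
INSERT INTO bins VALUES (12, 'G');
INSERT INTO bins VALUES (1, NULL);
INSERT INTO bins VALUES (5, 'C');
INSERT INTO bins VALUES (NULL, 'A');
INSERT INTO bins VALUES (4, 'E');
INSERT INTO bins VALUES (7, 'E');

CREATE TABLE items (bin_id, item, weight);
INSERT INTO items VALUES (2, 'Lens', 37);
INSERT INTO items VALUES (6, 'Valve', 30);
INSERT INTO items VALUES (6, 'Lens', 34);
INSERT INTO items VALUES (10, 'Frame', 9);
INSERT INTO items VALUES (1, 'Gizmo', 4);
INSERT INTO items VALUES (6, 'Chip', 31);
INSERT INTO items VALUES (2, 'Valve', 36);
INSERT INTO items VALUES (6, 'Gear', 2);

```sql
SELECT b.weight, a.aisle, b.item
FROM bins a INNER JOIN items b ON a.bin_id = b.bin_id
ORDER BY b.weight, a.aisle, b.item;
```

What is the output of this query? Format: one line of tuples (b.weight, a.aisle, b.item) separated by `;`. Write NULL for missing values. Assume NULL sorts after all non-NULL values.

(4, NULL, Gizmo)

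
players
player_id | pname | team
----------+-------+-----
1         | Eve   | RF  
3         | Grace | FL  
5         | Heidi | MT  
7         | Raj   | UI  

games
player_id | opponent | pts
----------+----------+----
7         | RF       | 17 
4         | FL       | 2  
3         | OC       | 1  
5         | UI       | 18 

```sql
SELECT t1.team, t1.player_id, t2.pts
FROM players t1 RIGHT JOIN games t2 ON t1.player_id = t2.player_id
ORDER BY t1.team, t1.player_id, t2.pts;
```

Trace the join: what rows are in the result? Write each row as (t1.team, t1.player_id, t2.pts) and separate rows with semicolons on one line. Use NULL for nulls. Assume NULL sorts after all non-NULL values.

(FL, 3, 1); (MT, 5, 18); (UI, 7, 17); (NULL, NULL, 2)

RIGHT JOIN keeps every row from `games`; unmatched rows get NULL for `players`'s columns.
Matching on t1.player_id = t2.player_id.
- player_id=1: no matching t2 row.
- player_id=3: 1 matching t2 row(s), so 1 row(s) emitted.
- player_id=5: 1 matching t2 row(s), so 1 row(s) emitted.
- player_id=7: 1 matching t2 row(s), so 1 row(s) emitted.
- plus 1 unmatched t2 row(s), each kept with NULL t1 columns.
After projecting and ordering:
t1.team | t1.player_id | t2.pts
FL | 3 | 1
MT | 5 | 18
UI | 7 | 17
NULL | NULL | 2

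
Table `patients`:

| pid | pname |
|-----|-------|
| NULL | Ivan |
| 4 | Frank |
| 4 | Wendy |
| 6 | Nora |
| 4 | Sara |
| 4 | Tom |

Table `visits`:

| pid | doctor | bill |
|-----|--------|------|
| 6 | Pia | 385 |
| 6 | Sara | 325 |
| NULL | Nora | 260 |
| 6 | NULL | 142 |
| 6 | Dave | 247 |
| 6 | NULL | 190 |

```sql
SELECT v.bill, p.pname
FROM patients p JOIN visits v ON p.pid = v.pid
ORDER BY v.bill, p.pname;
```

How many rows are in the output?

INNER JOIN keeps only pairs where the ON condition holds.
Matching on p.pid = v.pid. A NULL in a compared column never satisfies the condition.
- pid=NULL: no matching v row, dropped.
- pid=4: no matching v row, dropped.
- pid=4: no matching v row, dropped.
- pid=6: 5 matching v row(s), so 5 row(s) emitted.
- pid=4: no matching v row, dropped.
- pid=4: no matching v row, dropped.
Total: 5 rows.

5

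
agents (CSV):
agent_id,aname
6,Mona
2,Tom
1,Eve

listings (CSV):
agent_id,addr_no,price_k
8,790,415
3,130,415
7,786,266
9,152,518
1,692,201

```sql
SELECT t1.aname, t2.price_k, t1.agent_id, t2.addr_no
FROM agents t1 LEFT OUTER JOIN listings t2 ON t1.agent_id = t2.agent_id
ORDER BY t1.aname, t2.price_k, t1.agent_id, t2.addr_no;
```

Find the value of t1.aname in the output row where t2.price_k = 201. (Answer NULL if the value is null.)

Eve

LEFT JOIN keeps every row from `agents`; unmatched rows get NULL for `listings`'s columns.
Matching on t1.agent_id = t2.agent_id.
Matched pairs: 1; unmatched t1 rows kept: 2.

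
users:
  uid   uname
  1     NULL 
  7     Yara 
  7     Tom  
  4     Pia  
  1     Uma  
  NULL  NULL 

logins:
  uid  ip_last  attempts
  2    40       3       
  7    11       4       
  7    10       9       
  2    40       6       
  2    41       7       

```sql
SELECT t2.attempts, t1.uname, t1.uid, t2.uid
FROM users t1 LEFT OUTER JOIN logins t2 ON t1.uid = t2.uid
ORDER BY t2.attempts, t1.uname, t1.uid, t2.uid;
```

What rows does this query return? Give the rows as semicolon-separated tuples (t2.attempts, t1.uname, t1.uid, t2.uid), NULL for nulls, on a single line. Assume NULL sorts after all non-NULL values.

LEFT JOIN keeps every row from `users`; unmatched rows get NULL for `logins`'s columns.
Matching on t1.uid = t2.uid. A NULL in a compared column never satisfies the condition.
Matched pairs: 4; unmatched t1 rows kept: 4.

(4, Tom, 7, 7); (4, Yara, 7, 7); (9, Tom, 7, 7); (9, Yara, 7, 7); (NULL, Pia, 4, NULL); (NULL, Uma, 1, NULL); (NULL, NULL, 1, NULL); (NULL, NULL, NULL, NULL)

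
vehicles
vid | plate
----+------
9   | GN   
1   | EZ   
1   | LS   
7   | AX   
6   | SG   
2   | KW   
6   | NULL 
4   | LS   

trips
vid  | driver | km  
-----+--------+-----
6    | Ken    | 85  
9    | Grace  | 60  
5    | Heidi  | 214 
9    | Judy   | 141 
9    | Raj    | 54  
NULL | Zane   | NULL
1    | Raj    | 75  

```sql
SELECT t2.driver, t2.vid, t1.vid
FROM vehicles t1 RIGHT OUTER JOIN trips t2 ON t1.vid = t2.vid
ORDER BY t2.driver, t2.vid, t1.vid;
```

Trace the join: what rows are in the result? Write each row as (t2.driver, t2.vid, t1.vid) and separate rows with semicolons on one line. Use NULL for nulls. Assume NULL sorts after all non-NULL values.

(Grace, 9, 9); (Heidi, 5, NULL); (Judy, 9, 9); (Ken, 6, 6); (Ken, 6, 6); (Raj, 1, 1); (Raj, 1, 1); (Raj, 9, 9); (Zane, NULL, NULL)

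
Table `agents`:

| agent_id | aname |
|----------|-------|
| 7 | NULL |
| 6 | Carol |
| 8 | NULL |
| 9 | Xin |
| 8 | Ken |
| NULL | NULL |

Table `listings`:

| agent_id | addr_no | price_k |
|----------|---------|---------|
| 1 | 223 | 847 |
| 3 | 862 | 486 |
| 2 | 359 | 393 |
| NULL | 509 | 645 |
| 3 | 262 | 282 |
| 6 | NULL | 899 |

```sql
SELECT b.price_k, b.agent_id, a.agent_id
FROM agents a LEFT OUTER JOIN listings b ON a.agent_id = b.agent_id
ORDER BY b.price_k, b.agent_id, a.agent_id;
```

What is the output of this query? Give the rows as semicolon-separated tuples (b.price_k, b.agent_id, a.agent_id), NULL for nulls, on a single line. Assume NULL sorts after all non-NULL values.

LEFT JOIN keeps every row from `agents`; unmatched rows get NULL for `listings`'s columns.
Matching on a.agent_id = b.agent_id. A NULL in a compared column never satisfies the condition.
Matched pairs: 1; unmatched a rows kept: 5.

(899, 6, 6); (NULL, NULL, 7); (NULL, NULL, 8); (NULL, NULL, 8); (NULL, NULL, 9); (NULL, NULL, NULL)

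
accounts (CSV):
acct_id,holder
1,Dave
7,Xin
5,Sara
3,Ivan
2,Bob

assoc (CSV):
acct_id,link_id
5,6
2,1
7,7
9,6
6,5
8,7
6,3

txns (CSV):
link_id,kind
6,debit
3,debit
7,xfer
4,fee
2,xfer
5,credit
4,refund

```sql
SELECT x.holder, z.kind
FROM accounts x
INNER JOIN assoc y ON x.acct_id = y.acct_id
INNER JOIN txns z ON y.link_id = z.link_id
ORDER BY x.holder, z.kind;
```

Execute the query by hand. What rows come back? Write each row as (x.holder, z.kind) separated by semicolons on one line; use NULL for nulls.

(Sara, debit); (Xin, xfer)

Evaluate left to right. First `accounts x INNER JOIN assoc y` on acct_id: 3 row(s).
Then INNER JOIN `txns z` on link_id: keep only rows whose y.link_id appears in z.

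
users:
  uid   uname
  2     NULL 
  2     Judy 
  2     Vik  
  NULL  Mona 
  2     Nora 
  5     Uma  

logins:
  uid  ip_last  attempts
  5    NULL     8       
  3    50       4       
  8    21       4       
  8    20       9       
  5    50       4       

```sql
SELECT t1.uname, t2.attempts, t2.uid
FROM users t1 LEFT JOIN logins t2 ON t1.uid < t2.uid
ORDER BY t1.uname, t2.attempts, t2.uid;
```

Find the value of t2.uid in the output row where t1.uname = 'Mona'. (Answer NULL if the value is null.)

NULL

LEFT JOIN keeps every row from `users`; unmatched rows get NULL for `logins`'s columns.
Matching on t1.uid < t2.uid. A NULL in a compared column never satisfies the condition.
- uid=2: 5 matching t2 row(s), so 5 row(s) emitted.
- uid=2: 5 matching t2 row(s), so 5 row(s) emitted.
- uid=2: 5 matching t2 row(s), so 5 row(s) emitted.
- uid=NULL: no t2 row matches, row kept with t2 columns NULL.
- uid=2: 5 matching t2 row(s), so 5 row(s) emitted.
- uid=5: 2 matching t2 row(s), so 2 row(s) emitted.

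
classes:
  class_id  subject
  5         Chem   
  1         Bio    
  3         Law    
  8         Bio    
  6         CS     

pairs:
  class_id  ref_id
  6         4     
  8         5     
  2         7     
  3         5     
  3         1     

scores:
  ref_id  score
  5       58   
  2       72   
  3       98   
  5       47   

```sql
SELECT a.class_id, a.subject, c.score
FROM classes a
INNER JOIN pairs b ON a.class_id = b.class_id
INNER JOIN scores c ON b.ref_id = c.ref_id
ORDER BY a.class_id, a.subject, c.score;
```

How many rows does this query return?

4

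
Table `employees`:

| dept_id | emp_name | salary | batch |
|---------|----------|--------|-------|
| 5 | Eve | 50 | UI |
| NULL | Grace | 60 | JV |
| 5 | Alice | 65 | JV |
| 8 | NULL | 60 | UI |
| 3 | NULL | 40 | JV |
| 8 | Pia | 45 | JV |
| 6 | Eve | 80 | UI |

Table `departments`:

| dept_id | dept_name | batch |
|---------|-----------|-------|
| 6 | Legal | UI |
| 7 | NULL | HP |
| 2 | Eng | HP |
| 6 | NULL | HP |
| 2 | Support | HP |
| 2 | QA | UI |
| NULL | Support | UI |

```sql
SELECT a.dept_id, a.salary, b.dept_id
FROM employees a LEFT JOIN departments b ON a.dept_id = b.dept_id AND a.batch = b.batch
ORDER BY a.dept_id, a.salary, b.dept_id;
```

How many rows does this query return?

LEFT JOIN keeps every row from `employees`; unmatched rows get NULL for `departments`'s columns.
Matching on a.dept_id = b.dept_id AND a.batch = b.batch. A NULL in a compared column never satisfies the condition.
- a[0] dept_id=5, batch=UI → no match; kept with NULLs on the b side.
- a[1] dept_id=NULL, batch=JV → no match; kept with NULLs on the b side.
- a[2] dept_id=5, batch=JV → no match; kept with NULLs on the b side.
- a[3] dept_id=8, batch=UI → no match; kept with NULLs on the b side.
- a[4] dept_id=3, batch=JV → no match; kept with NULLs on the b side.
- a[5] dept_id=8, batch=JV → no match; kept with NULLs on the b side.
- a[6] dept_id=6, batch=UI → 1 match(es) in b → 1 row(s).
Total: 1 matched + 6 padded = 7 rows.

7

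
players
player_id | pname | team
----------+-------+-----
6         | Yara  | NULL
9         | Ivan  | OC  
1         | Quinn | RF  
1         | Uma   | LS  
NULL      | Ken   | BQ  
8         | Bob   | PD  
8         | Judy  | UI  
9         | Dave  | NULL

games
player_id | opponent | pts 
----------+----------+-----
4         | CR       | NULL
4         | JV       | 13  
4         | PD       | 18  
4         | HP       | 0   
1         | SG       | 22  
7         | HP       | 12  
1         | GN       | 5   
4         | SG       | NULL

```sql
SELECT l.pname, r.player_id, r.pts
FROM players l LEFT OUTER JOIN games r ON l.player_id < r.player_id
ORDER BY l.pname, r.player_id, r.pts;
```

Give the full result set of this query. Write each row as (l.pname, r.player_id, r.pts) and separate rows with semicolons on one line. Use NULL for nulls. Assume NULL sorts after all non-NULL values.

LEFT JOIN keeps every row from `players`; unmatched rows get NULL for `games`'s columns.
Matching on l.player_id < r.player_id. A NULL in a compared column never satisfies the condition.
- player_id=6: 1 matching r row(s), so 1 row(s) emitted.
- player_id=9: no r row matches, row kept with r columns NULL.
- player_id=1: 6 matching r row(s), so 6 row(s) emitted.
- player_id=1: 6 matching r row(s), so 6 row(s) emitted.
- player_id=NULL: no r row matches, row kept with r columns NULL.
- player_id=8: no r row matches, row kept with r columns NULL.
- player_id=8: no r row matches, row kept with r columns NULL.
- player_id=9: no r row matches, row kept with r columns NULL.

(Bob, NULL, NULL); (Dave, NULL, NULL); (Ivan, NULL, NULL); (Judy, NULL, NULL); (Ken, NULL, NULL); (Quinn, 4, 0); (Quinn, 4, 13); (Quinn, 4, 18); (Quinn, 4, NULL); (Quinn, 4, NULL); (Quinn, 7, 12); (Uma, 4, 0); (Uma, 4, 13); (Uma, 4, 18); (Uma, 4, NULL); (Uma, 4, NULL); (Uma, 7, 12); (Yara, 7, 12)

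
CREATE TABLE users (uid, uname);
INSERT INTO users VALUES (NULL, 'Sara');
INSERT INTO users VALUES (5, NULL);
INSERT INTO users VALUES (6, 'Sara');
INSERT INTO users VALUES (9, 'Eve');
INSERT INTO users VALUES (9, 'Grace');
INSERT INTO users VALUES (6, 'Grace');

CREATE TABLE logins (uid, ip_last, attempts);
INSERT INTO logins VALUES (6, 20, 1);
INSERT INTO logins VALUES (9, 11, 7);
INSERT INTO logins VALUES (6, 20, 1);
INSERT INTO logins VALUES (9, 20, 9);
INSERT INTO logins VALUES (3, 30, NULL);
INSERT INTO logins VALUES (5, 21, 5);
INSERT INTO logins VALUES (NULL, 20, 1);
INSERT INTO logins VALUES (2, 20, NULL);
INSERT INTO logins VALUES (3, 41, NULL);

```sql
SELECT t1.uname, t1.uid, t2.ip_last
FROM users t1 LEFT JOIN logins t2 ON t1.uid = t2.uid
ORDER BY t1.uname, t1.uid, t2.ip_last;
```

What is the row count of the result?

10

LEFT JOIN keeps every row from `users`; unmatched rows get NULL for `logins`'s columns.
Matching on t1.uid = t2.uid. A NULL in a compared column never satisfies the condition.
- t1[0] uid=NULL → no match; kept with NULLs on the t2 side.
- t1[1] uid=5 → 1 match(es) in t2 → 1 row(s).
- t1[2] uid=6 → 2 match(es) in t2 → 2 row(s).
- t1[3] uid=9 → 2 match(es) in t2 → 2 row(s).
- t1[4] uid=9 → 2 match(es) in t2 → 2 row(s).
- t1[5] uid=6 → 2 match(es) in t2 → 2 row(s).
Total: 9 matched + 1 padded = 10 rows.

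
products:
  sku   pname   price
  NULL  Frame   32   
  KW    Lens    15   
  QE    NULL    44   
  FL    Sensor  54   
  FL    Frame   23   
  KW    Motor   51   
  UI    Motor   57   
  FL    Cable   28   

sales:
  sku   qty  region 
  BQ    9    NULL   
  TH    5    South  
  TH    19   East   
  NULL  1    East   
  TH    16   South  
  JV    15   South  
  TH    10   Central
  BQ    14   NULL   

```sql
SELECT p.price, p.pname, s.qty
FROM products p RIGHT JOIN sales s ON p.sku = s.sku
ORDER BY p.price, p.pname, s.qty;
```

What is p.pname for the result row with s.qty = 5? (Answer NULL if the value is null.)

NULL

RIGHT JOIN keeps every row from `sales`; unmatched rows get NULL for `products`'s columns.
Matching on p.sku = s.sku. A NULL in a compared column never satisfies the condition.
Matched pairs: 0; unmatched s rows kept: 8.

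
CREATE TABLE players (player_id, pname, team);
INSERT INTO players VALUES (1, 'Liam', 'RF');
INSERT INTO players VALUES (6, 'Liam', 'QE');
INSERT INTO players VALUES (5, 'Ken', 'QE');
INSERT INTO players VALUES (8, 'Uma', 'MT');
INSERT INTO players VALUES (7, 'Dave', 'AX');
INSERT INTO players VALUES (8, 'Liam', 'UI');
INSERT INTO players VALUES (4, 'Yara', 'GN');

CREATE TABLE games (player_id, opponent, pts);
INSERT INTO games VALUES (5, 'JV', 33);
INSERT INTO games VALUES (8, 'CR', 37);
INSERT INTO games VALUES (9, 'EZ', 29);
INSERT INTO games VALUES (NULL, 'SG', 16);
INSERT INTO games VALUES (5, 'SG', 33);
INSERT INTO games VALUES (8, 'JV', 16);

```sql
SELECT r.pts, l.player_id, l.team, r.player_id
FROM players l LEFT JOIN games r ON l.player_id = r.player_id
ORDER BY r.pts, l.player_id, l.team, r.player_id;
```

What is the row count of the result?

10

LEFT JOIN keeps every row from `players`; unmatched rows get NULL for `games`'s columns.
Matching on l.player_id = r.player_id. A NULL in a compared column never satisfies the condition.
Matched pairs: 6; unmatched l rows kept: 4.
Total: 6 matched + 4 padded = 10 rows.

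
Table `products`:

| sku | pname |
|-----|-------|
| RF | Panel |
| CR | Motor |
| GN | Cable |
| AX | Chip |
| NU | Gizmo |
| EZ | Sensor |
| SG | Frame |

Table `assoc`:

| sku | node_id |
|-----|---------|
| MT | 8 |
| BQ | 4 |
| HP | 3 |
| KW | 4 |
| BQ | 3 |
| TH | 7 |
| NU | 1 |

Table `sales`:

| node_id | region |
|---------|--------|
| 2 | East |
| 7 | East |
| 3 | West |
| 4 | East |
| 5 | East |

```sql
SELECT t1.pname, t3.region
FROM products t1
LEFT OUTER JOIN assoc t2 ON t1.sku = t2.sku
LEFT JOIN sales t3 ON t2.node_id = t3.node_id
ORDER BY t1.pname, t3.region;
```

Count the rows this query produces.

7

Step 1 — t1 LEFT JOIN t2 on sku → 7 row(s).
Then LEFT JOIN `sales t3` on node_id: each of those 7 rows is kept; rows whose t2.node_id has no match in t3 get NULL for t3's columns.
Result: 7 row(s).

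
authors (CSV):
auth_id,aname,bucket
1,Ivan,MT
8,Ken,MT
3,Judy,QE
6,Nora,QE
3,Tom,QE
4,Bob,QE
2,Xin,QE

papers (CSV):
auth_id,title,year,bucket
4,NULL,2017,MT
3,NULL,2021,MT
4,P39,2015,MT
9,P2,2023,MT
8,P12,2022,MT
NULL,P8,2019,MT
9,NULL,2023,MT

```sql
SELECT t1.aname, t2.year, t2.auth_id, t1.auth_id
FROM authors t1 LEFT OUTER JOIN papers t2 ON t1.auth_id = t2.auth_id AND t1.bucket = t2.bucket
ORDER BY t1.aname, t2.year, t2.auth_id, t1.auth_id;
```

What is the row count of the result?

LEFT JOIN keeps every row from `authors`; unmatched rows get NULL for `papers`'s columns.
Matching on t1.auth_id = t2.auth_id AND t1.bucket = t2.bucket. A NULL in a compared column never satisfies the condition.
Matched pairs: 1; unmatched t1 rows kept: 6.
Total: 1 matched + 6 padded = 7 rows.

7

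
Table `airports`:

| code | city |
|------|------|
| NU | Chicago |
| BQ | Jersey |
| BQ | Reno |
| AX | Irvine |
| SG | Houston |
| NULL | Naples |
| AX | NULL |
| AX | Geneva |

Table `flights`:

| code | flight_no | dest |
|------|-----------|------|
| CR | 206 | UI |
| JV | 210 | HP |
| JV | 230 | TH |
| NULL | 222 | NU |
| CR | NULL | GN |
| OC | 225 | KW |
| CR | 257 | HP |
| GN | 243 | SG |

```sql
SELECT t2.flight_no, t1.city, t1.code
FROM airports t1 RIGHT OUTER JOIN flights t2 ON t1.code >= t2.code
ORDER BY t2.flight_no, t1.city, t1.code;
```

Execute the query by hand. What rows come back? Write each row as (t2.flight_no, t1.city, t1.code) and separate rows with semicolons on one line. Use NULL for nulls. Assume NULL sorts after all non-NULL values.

(206, Chicago, NU); (206, Houston, SG); (210, Chicago, NU); (210, Houston, SG); (222, NULL, NULL); (225, Houston, SG); (230, Chicago, NU); (230, Houston, SG); (243, Chicago, NU); (243, Houston, SG); (257, Chicago, NU); (257, Houston, SG); (NULL, Chicago, NU); (NULL, Houston, SG)

RIGHT JOIN keeps every row from `flights`; unmatched rows get NULL for `airports`'s columns.
Matching on t1.code >= t2.code. A NULL in a compared column never satisfies the condition.
- code=NU: 6 matching t2 row(s), so 6 row(s) emitted.
- code=BQ: no matching t2 row.
- code=BQ: no matching t2 row.
- code=AX: no matching t2 row.
- code=SG: 7 matching t2 row(s), so 7 row(s) emitted.
- code=NULL: no matching t2 row.
- code=AX: no matching t2 row.
- code=AX: no matching t2 row.
- 1 row(s) from t2 found no t1 partner → padded with NULL.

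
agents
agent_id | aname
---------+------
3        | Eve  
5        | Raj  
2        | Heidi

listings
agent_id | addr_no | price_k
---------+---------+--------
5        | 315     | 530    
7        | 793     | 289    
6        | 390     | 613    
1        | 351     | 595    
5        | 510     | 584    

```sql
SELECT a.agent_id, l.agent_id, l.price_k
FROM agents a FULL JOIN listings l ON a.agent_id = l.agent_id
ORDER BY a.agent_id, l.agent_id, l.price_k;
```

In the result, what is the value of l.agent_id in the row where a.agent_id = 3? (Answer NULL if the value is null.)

NULL

FULL OUTER JOIN keeps every row from both sides; unmatched rows get NULL for the other side's columns.
Matching on a.agent_id = l.agent_id.
- a (agent_id=3) has no partner → padded with NULL.
- a (agent_id=5) pairs with 2 row(s) of l.
- a (agent_id=2) has no partner → padded with NULL.
- plus 3 unmatched l row(s), each kept with NULL a columns.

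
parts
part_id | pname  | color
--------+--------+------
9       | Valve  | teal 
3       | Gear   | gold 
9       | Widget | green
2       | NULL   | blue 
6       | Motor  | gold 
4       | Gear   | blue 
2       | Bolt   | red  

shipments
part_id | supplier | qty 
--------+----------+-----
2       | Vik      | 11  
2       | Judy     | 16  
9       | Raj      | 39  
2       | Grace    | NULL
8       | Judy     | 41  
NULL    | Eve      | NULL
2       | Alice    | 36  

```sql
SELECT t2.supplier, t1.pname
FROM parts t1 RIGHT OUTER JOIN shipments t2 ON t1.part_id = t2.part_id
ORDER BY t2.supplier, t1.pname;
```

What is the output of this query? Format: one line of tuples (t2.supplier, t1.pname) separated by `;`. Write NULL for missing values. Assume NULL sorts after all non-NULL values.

(Alice, Bolt); (Alice, NULL); (Eve, NULL); (Grace, Bolt); (Grace, NULL); (Judy, Bolt); (Judy, NULL); (Judy, NULL); (Raj, Valve); (Raj, Widget); (Vik, Bolt); (Vik, NULL)

RIGHT JOIN keeps every row from `shipments`; unmatched rows get NULL for `parts`'s columns.
Matching on t1.part_id = t2.part_id. A NULL in a compared column never satisfies the condition.
- t1 (part_id=9) pairs with 1 row(s) of t2.
- t1 (part_id=3) has no partner in t2.
- t1 (part_id=9) pairs with 1 row(s) of t2.
- t1 (part_id=2) pairs with 4 row(s) of t2.
- t1 (part_id=6) has no partner in t2.
- t1 (part_id=4) has no partner in t2.
- t1 (part_id=2) pairs with 4 row(s) of t2.
- 2 row(s) from t2 found no t1 partner → padded with NULL.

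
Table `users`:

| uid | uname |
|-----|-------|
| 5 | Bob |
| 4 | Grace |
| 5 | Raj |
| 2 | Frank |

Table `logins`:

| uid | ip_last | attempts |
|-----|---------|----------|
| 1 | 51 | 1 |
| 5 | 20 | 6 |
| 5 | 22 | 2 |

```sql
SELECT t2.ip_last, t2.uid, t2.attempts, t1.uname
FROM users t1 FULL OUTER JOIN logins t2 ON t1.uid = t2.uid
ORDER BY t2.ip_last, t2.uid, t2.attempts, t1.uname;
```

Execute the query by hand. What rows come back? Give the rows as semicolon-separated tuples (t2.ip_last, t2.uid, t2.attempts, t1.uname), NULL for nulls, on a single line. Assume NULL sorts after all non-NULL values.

FULL OUTER JOIN keeps every row from both sides; unmatched rows get NULL for the other side's columns.
Matching on t1.uid = t2.uid.
- uid=5: 2 matching t2 row(s), so 2 row(s) emitted.
- uid=4: no t2 row matches, row kept with t2 columns NULL.
- uid=5: 2 matching t2 row(s), so 2 row(s) emitted.
- uid=2: no t2 row matches, row kept with t2 columns NULL.
- plus 1 unmatched t2 row(s), each kept with NULL t1 columns.
After projecting and ordering:
t2.ip_last | t2.uid | t2.attempts | t1.uname
20 | 5 | 6 | Bob
20 | 5 | 6 | Raj
22 | 5 | 2 | Bob
22 | 5 | 2 | Raj
51 | 1 | 1 | NULL
NULL | NULL | NULL | Frank
NULL | NULL | NULL | Grace

(20, 5, 6, Bob); (20, 5, 6, Raj); (22, 5, 2, Bob); (22, 5, 2, Raj); (51, 1, 1, NULL); (NULL, NULL, NULL, Frank); (NULL, NULL, NULL, Grace)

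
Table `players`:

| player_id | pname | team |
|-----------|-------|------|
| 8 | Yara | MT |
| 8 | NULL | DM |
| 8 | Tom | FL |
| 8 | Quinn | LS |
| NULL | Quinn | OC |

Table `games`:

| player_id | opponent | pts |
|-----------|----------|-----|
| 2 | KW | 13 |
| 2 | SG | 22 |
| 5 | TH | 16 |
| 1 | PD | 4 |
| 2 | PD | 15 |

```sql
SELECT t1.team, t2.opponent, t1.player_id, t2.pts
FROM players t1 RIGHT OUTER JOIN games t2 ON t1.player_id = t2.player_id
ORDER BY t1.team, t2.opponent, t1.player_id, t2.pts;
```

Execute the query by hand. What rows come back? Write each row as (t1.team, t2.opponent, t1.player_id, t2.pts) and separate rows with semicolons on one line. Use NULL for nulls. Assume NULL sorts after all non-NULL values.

RIGHT JOIN keeps every row from `games`; unmatched rows get NULL for `players`'s columns.
Matching on t1.player_id = t2.player_id. A NULL in a compared column never satisfies the condition.
- player_id=8: no matching t2 row.
- player_id=8: no matching t2 row.
- player_id=8: no matching t2 row.
- player_id=8: no matching t2 row.
- player_id=NULL: no matching t2 row.
- 5 row(s) from t2 found no t1 partner → padded with NULL.
After projecting and ordering:
t1.team | t2.opponent | t1.player_id | t2.pts
NULL | KW | NULL | 13
NULL | PD | NULL | 4
NULL | PD | NULL | 15
NULL | SG | NULL | 22
NULL | TH | NULL | 16

(NULL, KW, NULL, 13); (NULL, PD, NULL, 4); (NULL, PD, NULL, 15); (NULL, SG, NULL, 22); (NULL, TH, NULL, 16)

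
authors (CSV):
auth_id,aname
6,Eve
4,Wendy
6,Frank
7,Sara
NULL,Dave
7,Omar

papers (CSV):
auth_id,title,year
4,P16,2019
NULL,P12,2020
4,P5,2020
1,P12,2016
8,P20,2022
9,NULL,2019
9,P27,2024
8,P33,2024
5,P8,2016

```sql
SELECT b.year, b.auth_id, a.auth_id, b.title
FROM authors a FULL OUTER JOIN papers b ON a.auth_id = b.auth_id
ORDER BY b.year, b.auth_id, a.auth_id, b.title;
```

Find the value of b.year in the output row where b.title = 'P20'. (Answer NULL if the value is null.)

FULL OUTER JOIN keeps every row from both sides; unmatched rows get NULL for the other side's columns.
Matching on a.auth_id = b.auth_id. A NULL in a compared column never satisfies the condition.
- auth_id=6: no b row matches, row kept with b columns NULL.
- auth_id=4: 2 matching b row(s), so 2 row(s) emitted.
- auth_id=6: no b row matches, row kept with b columns NULL.
- auth_id=7: no b row matches, row kept with b columns NULL.
- auth_id=NULL: no b row matches, row kept with b columns NULL.
- auth_id=7: no b row matches, row kept with b columns NULL.
- 7 b row(s) had no a match → kept, a columns NULL.

2022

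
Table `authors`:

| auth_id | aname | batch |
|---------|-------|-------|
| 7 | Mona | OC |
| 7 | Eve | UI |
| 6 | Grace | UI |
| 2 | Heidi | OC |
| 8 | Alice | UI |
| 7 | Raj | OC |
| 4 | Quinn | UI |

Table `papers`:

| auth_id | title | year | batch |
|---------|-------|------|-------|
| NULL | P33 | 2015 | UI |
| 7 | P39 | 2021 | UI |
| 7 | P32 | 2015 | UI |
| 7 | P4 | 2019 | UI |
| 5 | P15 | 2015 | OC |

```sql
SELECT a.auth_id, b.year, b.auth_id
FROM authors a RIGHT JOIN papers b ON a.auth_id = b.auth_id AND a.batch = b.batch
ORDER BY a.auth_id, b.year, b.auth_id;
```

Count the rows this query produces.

RIGHT JOIN keeps every row from `papers`; unmatched rows get NULL for `authors`'s columns.
Matching on a.auth_id = b.auth_id AND a.batch = b.batch. A NULL in a compared column never satisfies the condition.
- a (auth_id=7, batch=OC) has no partner in b.
- a (auth_id=7, batch=UI) pairs with 3 row(s) of b.
- a (auth_id=6, batch=UI) has no partner in b.
- a (auth_id=2, batch=OC) has no partner in b.
- a (auth_id=8, batch=UI) has no partner in b.
- a (auth_id=7, batch=OC) has no partner in b.
- a (auth_id=4, batch=UI) has no partner in b.
- plus 2 unmatched b row(s), each kept with NULL a columns.
Total: 3 matched + 2 padded = 5 rows.

5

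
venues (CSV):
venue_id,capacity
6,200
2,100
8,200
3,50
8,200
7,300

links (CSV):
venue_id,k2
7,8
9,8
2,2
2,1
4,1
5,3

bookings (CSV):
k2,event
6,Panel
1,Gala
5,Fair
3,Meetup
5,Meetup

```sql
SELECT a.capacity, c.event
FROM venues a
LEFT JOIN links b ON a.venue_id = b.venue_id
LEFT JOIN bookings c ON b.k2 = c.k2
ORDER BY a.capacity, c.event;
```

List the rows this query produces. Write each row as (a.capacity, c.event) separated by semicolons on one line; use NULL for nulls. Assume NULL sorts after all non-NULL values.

(50, NULL); (100, Gala); (100, NULL); (200, NULL); (200, NULL); (200, NULL); (300, NULL)

Joins associate left-to-right: venues LEFT JOIN links on venue_id gives 7 intermediate row(s).
Then LEFT JOIN `bookings c` on k2: each of those 7 rows is kept; rows whose b.k2 has no match in c get NULL for c's columns.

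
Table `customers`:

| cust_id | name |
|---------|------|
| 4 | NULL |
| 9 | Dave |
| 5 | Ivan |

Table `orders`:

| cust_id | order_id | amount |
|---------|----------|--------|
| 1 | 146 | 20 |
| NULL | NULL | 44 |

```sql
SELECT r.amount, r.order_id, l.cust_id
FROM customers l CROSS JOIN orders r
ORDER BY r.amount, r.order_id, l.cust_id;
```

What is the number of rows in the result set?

6

CROSS JOIN pairs every row of `customers` with every row of `orders`: 3 × 2 = 6 rows.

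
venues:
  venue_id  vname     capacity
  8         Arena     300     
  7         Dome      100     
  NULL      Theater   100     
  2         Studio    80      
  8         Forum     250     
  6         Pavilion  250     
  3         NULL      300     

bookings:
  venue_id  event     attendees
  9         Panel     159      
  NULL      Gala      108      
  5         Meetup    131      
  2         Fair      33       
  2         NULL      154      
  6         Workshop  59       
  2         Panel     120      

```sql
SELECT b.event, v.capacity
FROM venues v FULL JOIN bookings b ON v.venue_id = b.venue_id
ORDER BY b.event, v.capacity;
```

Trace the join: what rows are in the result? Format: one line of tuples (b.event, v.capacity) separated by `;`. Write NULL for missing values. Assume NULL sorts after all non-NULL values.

(Fair, 80); (Gala, NULL); (Meetup, NULL); (Panel, 80); (Panel, NULL); (Workshop, 250); (NULL, 80); (NULL, 100); (NULL, 100); (NULL, 250); (NULL, 300); (NULL, 300)

FULL OUTER JOIN keeps every row from both sides; unmatched rows get NULL for the other side's columns.
Matching on v.venue_id = b.venue_id. A NULL in a compared column never satisfies the condition.
Matched pairs: 4; unmatched v rows kept: 5; unmatched b rows kept: 3.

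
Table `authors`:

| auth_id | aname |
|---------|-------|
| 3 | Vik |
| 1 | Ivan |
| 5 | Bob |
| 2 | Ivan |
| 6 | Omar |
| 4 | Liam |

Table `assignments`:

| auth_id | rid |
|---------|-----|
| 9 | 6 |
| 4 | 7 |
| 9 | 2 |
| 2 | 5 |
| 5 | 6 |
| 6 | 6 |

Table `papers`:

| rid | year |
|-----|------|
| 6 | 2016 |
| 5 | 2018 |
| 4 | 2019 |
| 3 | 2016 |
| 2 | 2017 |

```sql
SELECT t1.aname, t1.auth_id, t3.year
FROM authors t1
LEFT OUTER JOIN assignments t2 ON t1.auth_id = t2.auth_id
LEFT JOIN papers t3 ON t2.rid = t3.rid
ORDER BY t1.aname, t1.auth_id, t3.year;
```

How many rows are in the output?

Joins associate left-to-right: authors LEFT JOIN assignments on auth_id gives 6 intermediate row(s).
Then LEFT JOIN `papers t3` on rid: each of those 6 rows is kept; rows whose t2.rid has no match in t3 get NULL for t3's columns.
Result: 6 row(s).

6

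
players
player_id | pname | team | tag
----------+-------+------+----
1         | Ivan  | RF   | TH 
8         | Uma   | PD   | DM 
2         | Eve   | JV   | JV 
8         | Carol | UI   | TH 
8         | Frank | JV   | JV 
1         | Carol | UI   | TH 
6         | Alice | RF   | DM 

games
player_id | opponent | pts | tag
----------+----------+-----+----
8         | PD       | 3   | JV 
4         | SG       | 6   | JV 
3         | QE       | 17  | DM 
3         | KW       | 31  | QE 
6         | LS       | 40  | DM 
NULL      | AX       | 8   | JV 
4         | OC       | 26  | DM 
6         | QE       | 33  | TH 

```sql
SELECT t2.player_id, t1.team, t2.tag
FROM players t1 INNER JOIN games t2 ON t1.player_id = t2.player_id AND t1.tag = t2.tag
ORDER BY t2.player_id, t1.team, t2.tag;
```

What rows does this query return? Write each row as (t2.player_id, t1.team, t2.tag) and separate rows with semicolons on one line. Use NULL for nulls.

INNER JOIN keeps only pairs where the ON condition holds.
Matching on t1.player_id = t2.player_id AND t1.tag = t2.tag. A NULL in a compared column never satisfies the condition.
Matched pairs: 2.

(6, RF, DM); (8, JV, JV)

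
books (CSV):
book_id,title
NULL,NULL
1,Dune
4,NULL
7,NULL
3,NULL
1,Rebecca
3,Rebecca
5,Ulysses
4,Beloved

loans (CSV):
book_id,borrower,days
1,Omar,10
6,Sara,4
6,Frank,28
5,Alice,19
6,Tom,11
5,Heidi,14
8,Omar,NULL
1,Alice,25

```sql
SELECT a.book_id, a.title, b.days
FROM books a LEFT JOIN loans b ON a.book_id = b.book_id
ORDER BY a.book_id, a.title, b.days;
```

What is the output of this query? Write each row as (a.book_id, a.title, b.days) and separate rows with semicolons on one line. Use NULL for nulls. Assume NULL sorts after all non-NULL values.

(1, Dune, 10); (1, Dune, 25); (1, Rebecca, 10); (1, Rebecca, 25); (3, Rebecca, NULL); (3, NULL, NULL); (4, Beloved, NULL); (4, NULL, NULL); (5, Ulysses, 14); (5, Ulysses, 19); (7, NULL, NULL); (NULL, NULL, NULL)

LEFT JOIN keeps every row from `books`; unmatched rows get NULL for `loans`'s columns.
Matching on a.book_id = b.book_id. A NULL in a compared column never satisfies the condition.
- book_id=NULL: no b row matches, row kept with b columns NULL.
- book_id=1: 2 matching b row(s), so 2 row(s) emitted.
- book_id=4: no b row matches, row kept with b columns NULL.
- book_id=7: no b row matches, row kept with b columns NULL.
- book_id=3: no b row matches, row kept with b columns NULL.
- book_id=1: 2 matching b row(s), so 2 row(s) emitted.
- book_id=3: no b row matches, row kept with b columns NULL.
- book_id=5: 2 matching b row(s), so 2 row(s) emitted.
- book_id=4: no b row matches, row kept with b columns NULL.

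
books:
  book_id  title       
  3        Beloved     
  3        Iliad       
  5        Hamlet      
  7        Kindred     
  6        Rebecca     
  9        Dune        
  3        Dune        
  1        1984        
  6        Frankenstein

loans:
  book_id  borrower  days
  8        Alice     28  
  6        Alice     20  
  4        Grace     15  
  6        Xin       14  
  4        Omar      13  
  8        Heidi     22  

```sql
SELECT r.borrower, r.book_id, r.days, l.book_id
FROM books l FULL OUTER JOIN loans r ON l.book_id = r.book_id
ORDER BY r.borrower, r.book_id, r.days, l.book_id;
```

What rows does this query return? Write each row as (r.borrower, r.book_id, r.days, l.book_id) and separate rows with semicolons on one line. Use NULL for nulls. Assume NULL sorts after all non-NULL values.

FULL OUTER JOIN keeps every row from both sides; unmatched rows get NULL for the other side's columns.
Matching on l.book_id = r.book_id.
- book_id=3: no r row matches, row kept with r columns NULL.
- book_id=3: no r row matches, row kept with r columns NULL.
- book_id=5: no r row matches, row kept with r columns NULL.
- book_id=7: no r row matches, row kept with r columns NULL.
- book_id=6: 2 matching r row(s), so 2 row(s) emitted.
- book_id=9: no r row matches, row kept with r columns NULL.
- book_id=3: no r row matches, row kept with r columns NULL.
- book_id=1: no r row matches, row kept with r columns NULL.
- book_id=6: 2 matching r row(s), so 2 row(s) emitted.
- plus 4 unmatched r row(s), each kept with NULL l columns.

(Alice, 6, 20, 6); (Alice, 6, 20, 6); (Alice, 8, 28, NULL); (Grace, 4, 15, NULL); (Heidi, 8, 22, NULL); (Omar, 4, 13, NULL); (Xin, 6, 14, 6); (Xin, 6, 14, 6); (NULL, NULL, NULL, 1); (NULL, NULL, NULL, 3); (NULL, NULL, NULL, 3); (NULL, NULL, NULL, 3); (NULL, NULL, NULL, 5); (NULL, NULL, NULL, 7); (NULL, NULL, NULL, 9)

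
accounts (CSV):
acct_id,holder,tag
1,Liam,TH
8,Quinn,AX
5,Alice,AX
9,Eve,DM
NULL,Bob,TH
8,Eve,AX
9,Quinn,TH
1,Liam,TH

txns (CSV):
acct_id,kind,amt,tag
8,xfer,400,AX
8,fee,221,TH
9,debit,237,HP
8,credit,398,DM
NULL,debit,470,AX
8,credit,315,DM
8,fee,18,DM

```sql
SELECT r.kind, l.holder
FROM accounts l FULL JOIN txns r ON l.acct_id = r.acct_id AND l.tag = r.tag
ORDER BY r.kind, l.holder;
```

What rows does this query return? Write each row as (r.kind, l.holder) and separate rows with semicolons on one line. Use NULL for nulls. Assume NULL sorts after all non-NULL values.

FULL OUTER JOIN keeps every row from both sides; unmatched rows get NULL for the other side's columns.
Matching on l.acct_id = r.acct_id AND l.tag = r.tag. A NULL in a compared column never satisfies the condition.
- l (acct_id=1, tag=TH) has no partner → padded with NULL.
- l (acct_id=8, tag=AX) pairs with 1 row(s) of r.
- l (acct_id=5, tag=AX) has no partner → padded with NULL.
- l (acct_id=9, tag=DM) has no partner → padded with NULL.
- l (acct_id=NULL, tag=TH) has no partner → padded with NULL.
- l (acct_id=8, tag=AX) pairs with 1 row(s) of r.
- l (acct_id=9, tag=TH) has no partner → padded with NULL.
- l (acct_id=1, tag=TH) has no partner → padded with NULL.
- 6 row(s) from r found no l partner → padded with NULL.

(credit, NULL); (credit, NULL); (debit, NULL); (debit, NULL); (fee, NULL); (fee, NULL); (xfer, Eve); (xfer, Quinn); (NULL, Alice); (NULL, Bob); (NULL, Eve); (NULL, Liam); (NULL, Liam); (NULL, Quinn)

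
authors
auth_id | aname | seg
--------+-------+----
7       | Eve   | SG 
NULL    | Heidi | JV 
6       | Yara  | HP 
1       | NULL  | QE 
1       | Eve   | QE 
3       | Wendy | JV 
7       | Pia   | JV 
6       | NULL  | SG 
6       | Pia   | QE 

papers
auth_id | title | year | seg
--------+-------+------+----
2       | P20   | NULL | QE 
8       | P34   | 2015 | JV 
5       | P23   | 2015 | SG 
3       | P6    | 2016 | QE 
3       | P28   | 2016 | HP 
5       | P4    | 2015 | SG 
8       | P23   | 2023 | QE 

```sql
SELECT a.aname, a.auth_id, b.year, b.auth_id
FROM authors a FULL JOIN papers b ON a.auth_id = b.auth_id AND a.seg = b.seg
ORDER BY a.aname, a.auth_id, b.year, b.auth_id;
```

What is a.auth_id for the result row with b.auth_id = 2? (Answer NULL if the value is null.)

NULL

FULL OUTER JOIN keeps every row from both sides; unmatched rows get NULL for the other side's columns.
Matching on a.auth_id = b.auth_id AND a.seg = b.seg. A NULL in a compared column never satisfies the condition.
- a[0] auth_id=7, seg=SG → no match; kept with NULLs on the b side.
- a[1] auth_id=NULL, seg=JV → no match; kept with NULLs on the b side.
- a[2] auth_id=6, seg=HP → no match; kept with NULLs on the b side.
- a[3] auth_id=1, seg=QE → no match; kept with NULLs on the b side.
- a[4] auth_id=1, seg=QE → no match; kept with NULLs on the b side.
- a[5] auth_id=3, seg=JV → no match; kept with NULLs on the b side.
- a[6] auth_id=7, seg=JV → no match; kept with NULLs on the b side.
- a[7] auth_id=6, seg=SG → no match; kept with NULLs on the b side.
- a[8] auth_id=6, seg=QE → no match; kept with NULLs on the b side.
- 7 b row(s) had no a match → kept, a columns NULL.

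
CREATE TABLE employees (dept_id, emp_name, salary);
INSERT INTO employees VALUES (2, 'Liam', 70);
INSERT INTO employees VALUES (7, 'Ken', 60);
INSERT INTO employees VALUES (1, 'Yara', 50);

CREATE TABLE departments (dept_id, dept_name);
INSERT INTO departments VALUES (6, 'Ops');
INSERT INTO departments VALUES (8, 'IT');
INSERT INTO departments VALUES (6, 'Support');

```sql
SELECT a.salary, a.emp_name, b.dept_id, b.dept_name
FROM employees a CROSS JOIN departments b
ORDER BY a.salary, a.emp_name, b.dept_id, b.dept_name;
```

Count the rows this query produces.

9

CROSS JOIN pairs every row of `employees` with every row of `departments`: 3 × 3 = 9 rows.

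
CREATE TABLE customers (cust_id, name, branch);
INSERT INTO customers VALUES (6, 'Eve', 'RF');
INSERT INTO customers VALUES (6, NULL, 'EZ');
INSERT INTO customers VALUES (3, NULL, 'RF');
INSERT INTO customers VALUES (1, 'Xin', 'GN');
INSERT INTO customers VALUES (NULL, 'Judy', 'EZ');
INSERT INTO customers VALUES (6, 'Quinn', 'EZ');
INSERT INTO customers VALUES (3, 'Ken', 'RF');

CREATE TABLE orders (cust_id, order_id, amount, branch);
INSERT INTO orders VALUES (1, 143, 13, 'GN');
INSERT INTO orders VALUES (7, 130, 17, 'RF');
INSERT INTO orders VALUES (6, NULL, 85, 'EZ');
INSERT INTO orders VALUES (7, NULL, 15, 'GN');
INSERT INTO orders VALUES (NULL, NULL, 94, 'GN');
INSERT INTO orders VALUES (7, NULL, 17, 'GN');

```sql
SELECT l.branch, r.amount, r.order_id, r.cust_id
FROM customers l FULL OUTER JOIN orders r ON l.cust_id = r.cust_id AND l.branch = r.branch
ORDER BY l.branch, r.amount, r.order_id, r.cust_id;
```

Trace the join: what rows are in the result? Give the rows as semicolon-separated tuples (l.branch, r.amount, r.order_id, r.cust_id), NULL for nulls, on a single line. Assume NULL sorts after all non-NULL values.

FULL OUTER JOIN keeps every row from both sides; unmatched rows get NULL for the other side's columns.
Matching on l.cust_id = r.cust_id AND l.branch = r.branch. A NULL in a compared column never satisfies the condition.
Matched pairs: 3; unmatched l rows kept: 4; unmatched r rows kept: 4.

(EZ, 85, NULL, 6); (EZ, 85, NULL, 6); (EZ, NULL, NULL, NULL); (GN, 13, 143, 1); (RF, NULL, NULL, NULL); (RF, NULL, NULL, NULL); (RF, NULL, NULL, NULL); (NULL, 15, NULL, 7); (NULL, 17, 130, 7); (NULL, 17, NULL, 7); (NULL, 94, NULL, NULL)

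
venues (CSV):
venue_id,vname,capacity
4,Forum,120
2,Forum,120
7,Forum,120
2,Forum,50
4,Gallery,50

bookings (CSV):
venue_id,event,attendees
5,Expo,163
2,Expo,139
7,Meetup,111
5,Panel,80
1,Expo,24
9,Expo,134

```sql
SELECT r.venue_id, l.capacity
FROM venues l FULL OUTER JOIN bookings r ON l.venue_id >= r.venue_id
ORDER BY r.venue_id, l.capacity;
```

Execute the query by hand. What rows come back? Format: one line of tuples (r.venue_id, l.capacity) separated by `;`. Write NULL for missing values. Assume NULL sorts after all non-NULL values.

(1, 50); (1, 50); (1, 120); (1, 120); (1, 120); (2, 50); (2, 50); (2, 120); (2, 120); (2, 120); (5, 120); (5, 120); (7, 120); (9, NULL)

FULL OUTER JOIN keeps every row from both sides; unmatched rows get NULL for the other side's columns.
Matching on l.venue_id >= r.venue_id.
Matched pairs: 13; unmatched l rows kept: 0; unmatched r rows kept: 1.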